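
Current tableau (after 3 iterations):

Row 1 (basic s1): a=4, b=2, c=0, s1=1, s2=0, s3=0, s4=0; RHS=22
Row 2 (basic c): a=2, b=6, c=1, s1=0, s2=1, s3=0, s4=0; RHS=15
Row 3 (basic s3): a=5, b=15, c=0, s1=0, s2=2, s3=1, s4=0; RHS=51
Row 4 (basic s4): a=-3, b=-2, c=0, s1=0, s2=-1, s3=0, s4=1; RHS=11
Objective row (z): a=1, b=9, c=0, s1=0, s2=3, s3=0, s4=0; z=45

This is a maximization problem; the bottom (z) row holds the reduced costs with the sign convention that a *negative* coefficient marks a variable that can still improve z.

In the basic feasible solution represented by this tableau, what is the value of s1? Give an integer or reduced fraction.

22

s1 is basic (row 1); its value is the RHS of that row: 22.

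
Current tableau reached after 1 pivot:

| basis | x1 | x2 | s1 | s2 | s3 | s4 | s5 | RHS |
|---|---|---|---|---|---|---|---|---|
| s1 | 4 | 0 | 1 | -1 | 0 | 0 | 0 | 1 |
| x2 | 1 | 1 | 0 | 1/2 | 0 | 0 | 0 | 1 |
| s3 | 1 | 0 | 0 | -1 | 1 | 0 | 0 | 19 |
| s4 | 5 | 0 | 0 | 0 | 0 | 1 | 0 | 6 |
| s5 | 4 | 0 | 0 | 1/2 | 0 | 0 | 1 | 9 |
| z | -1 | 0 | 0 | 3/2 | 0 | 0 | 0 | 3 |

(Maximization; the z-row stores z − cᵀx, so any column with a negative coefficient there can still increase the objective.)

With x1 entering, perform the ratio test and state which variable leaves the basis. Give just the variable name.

s1

Ratios: row 1 (s1): 1/4 = 1/4; row 2 (x2): 1/1 = 1; row 3 (s3): 19/1 = 19; row 4 (s4): 6/5 = 6/5; row 5 (s5): 9/4 = 9/4.
Minimum ratio 1/4 is in the s1 row, so s1 leaves.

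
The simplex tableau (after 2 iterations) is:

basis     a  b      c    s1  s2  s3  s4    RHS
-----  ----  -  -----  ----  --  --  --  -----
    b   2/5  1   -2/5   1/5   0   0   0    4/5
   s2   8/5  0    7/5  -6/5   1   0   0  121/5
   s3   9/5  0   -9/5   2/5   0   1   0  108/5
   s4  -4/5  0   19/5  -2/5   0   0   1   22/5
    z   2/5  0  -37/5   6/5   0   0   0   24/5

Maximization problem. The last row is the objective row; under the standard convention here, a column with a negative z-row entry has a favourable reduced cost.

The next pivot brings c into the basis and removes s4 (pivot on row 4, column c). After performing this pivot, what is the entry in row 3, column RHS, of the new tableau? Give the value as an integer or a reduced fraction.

450/19

Pivot element is row 4, column c: 19/5.
Normalize row 4: new (row 4, RHS) = (22/5)/(19/5) = 22/19.
row 3 ← row 3 − (-9/5)·(new row 4): 108/5 − (-9/5)·(22/19) = 450/19.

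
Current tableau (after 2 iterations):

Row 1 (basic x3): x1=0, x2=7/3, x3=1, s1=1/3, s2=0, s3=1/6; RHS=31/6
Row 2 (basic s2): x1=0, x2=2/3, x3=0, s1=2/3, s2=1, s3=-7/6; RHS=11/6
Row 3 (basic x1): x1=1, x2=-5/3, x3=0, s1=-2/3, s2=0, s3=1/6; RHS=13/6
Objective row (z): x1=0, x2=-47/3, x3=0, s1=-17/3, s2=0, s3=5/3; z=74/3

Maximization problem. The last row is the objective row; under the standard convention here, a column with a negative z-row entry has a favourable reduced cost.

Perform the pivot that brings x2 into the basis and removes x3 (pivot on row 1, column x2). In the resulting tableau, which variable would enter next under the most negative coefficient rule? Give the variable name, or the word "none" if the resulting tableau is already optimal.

Pivot element 7/3. New z-row = old z-row − (-47/3)·(row 1/(7/3)).
Updated z-row coefficients: x1: 0, x2: 0, x3: 47/7, s1: -24/7, s2: 0, s3: 39/14.
The most negative is -24/7 in column s1, so s1 would enter next.

s1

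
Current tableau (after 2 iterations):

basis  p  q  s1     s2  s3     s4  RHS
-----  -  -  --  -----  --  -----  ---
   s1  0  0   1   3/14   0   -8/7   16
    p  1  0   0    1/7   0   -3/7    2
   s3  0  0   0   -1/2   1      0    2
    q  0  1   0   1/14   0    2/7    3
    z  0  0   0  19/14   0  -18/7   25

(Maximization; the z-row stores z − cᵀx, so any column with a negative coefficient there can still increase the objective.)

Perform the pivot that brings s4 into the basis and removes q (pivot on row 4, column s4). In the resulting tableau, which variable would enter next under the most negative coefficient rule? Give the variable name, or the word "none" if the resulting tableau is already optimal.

Pivot element 2/7. New z-row = old z-row − (-18/7)·(row 4/(2/7)).
Updated z-row coefficients: p: 0, q: 9, s1: 0, s2: 2, s3: 0, s4: 0.
No coefficient is strictly negative; the tableau after this pivot is optimal.

none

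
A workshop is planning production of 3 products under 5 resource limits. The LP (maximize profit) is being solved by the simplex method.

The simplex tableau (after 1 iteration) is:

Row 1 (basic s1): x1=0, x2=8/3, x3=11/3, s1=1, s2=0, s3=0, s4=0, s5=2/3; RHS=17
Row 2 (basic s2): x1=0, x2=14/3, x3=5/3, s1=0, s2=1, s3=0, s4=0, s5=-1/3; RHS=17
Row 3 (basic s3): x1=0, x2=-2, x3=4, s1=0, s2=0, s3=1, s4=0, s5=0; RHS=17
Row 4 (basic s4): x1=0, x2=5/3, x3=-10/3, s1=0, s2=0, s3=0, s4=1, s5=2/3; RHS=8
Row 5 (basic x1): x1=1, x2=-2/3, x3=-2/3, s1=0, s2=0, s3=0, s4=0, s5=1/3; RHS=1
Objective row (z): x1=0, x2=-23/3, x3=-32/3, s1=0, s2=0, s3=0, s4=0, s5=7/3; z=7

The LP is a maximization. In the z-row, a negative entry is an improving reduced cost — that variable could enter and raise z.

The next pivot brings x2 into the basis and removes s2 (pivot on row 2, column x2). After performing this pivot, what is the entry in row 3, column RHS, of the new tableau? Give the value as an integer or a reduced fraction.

Pivot element is row 2, column x2: 14/3.
Normalize row 2: new (row 2, RHS) = 17/(14/3) = 51/14.
row 3 ← row 3 − (-2)·(new row 2): 17 − (-2)·(51/14) = 170/7.

170/7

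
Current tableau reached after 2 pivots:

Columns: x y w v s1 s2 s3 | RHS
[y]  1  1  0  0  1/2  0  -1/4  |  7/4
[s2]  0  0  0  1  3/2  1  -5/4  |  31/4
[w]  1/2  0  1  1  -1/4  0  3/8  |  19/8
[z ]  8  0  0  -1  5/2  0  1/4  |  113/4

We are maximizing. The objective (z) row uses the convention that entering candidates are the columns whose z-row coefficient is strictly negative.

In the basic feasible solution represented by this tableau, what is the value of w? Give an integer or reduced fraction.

19/8

w is basic (row 3); its value is the RHS of that row: 19/8.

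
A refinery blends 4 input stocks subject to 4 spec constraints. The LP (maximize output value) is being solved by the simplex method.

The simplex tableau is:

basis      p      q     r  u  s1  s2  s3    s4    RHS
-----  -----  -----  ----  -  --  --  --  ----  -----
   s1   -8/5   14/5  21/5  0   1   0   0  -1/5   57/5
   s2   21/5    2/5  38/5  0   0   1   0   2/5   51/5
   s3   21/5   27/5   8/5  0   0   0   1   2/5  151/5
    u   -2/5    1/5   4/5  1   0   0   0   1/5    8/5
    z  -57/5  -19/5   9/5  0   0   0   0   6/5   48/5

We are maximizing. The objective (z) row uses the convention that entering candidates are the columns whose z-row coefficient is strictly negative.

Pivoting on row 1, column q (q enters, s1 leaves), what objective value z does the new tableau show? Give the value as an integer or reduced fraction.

Minimum ratio for q: (57/5)/(14/5) = 57/14.
z changes by −(z-row coeff of q)·ratio = −(-19/5)·(57/14) = 1083/70.
New z = 48/5 + (1083/70) = 351/14.

351/14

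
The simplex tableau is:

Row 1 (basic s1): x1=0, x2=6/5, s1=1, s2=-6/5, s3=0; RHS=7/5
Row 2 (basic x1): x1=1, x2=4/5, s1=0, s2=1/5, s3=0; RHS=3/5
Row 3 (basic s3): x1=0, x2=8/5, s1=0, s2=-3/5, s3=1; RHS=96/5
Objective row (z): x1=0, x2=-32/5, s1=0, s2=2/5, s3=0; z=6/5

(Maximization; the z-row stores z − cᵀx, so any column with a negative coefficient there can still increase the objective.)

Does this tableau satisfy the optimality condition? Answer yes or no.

Column x2 has objective-row coefficient -32/5, which is negative; an improving pivot exists, so not yet optimal.

no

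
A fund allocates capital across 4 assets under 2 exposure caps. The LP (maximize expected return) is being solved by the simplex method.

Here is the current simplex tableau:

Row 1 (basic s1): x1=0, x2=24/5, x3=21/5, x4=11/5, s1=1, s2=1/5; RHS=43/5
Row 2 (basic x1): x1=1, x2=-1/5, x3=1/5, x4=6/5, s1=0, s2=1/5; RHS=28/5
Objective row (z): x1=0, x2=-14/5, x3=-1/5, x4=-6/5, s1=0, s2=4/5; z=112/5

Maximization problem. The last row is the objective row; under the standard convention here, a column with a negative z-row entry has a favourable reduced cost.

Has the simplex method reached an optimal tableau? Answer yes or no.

no

Column x2 has objective-row coefficient -14/5, which is negative; an improving pivot exists, so not yet optimal.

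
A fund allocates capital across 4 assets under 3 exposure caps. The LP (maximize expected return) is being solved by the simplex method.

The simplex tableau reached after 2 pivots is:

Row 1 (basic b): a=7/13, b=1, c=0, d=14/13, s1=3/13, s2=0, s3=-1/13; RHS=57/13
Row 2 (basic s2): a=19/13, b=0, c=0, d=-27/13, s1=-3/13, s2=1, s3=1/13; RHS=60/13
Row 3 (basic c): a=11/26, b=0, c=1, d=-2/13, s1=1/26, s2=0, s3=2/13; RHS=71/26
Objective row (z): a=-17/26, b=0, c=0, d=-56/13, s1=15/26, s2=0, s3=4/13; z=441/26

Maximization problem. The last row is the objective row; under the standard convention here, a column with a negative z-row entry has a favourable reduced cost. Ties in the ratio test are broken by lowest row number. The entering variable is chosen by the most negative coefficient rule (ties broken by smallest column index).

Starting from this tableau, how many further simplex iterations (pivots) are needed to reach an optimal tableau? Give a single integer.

pivot: d in, b out → z = 69/2
No improving column remains; optimal.

1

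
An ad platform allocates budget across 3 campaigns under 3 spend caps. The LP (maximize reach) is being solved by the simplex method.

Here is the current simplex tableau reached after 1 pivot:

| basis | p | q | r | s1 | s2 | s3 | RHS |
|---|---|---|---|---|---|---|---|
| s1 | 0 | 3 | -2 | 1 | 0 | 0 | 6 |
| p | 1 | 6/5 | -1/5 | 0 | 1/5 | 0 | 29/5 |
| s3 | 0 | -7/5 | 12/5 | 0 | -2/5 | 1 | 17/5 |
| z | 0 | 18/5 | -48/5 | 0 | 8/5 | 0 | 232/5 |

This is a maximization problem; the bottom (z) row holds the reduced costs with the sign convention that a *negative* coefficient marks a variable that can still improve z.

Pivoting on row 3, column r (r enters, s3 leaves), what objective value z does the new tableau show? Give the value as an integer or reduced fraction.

60

Minimum ratio for r: (17/5)/(12/5) = 17/12.
z changes by −(z-row coeff of r)·ratio = −(-48/5)·(17/12) = 68/5.
New z = 232/5 + (68/5) = 60.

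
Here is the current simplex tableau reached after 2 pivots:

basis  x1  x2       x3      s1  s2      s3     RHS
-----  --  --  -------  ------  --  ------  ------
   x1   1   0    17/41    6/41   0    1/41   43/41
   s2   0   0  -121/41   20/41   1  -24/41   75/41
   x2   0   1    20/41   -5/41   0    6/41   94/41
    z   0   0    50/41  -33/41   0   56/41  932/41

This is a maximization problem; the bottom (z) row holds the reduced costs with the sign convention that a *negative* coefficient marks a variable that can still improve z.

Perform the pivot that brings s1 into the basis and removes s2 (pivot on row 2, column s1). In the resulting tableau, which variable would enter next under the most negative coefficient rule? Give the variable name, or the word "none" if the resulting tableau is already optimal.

x3

Pivot element 20/41. New z-row = old z-row − (-33/41)·(row 2/(20/41)).
Updated z-row coefficients: x1: 0, x2: 0, x3: -73/20, s1: 0, s2: 33/20, s3: 2/5.
The most negative is -73/20 in column x3, so x3 would enter next.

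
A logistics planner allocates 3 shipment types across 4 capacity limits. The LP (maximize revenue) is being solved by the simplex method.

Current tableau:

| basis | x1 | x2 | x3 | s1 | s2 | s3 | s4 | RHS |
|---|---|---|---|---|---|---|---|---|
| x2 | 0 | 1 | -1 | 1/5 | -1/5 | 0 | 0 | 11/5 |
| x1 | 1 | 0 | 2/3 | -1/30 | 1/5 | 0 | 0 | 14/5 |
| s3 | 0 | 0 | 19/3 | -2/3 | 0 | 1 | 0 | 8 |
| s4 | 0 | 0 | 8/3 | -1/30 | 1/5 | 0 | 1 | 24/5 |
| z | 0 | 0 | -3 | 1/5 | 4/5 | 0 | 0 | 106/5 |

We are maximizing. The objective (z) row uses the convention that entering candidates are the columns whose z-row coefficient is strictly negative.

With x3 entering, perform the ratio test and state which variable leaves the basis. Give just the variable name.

s3

Ratios: row 1 (x2): entry -1 ≤ 0, skip; row 2 (x1): (14/5)/(2/3) = 21/5; row 3 (s3): 8/(19/3) = 24/19; row 4 (s4): (24/5)/(8/3) = 9/5.
Minimum ratio 24/19 is in the s3 row, so s3 leaves.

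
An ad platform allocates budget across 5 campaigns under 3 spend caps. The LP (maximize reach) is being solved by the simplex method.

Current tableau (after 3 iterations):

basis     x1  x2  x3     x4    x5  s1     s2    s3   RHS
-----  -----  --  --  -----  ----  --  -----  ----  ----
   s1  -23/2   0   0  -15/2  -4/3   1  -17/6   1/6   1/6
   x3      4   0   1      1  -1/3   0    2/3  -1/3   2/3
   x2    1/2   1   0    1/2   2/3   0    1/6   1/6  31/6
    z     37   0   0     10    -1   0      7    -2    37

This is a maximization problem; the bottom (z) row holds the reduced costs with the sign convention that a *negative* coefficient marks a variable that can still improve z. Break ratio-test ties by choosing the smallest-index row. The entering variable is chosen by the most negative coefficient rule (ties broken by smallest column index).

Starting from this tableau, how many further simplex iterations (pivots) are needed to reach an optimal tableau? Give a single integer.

pivot: s3 in, s1 out → z = 39
pivot: x1 in, x2 out → z = 973/12
pivot: x4 in, x1 out → z = 89
No improving column remains; optimal.

3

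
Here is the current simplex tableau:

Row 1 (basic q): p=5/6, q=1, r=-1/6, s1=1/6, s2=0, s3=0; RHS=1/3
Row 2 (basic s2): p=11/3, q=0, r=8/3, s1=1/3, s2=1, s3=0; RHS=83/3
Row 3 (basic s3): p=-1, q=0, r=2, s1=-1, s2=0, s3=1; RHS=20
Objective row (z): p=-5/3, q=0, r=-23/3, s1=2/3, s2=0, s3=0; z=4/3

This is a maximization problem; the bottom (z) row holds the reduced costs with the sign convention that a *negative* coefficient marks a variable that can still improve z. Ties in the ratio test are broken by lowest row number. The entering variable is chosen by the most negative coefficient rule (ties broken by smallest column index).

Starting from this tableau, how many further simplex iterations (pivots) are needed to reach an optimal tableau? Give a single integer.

3

pivot: r in, s3 out → z = 78
pivot: p in, s2 out → z = 791/10
pivot: s1 in, p out → z = 799/10
No improving column remains; optimal.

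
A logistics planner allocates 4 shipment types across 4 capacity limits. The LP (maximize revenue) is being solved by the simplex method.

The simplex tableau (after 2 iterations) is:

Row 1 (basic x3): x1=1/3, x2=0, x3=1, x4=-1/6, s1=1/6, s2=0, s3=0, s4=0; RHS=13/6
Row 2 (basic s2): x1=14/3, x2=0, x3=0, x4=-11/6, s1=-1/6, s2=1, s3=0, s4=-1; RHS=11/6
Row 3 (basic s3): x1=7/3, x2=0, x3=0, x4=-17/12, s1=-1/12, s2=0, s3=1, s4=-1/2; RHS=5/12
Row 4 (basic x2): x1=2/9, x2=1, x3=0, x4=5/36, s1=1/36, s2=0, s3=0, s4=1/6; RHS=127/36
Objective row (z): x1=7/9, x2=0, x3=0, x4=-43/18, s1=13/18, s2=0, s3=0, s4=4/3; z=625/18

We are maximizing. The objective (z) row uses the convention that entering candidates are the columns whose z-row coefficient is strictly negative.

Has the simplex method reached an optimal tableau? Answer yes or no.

no

Column x4 has objective-row coefficient -43/18, which is negative; an improving pivot exists, so not yet optimal.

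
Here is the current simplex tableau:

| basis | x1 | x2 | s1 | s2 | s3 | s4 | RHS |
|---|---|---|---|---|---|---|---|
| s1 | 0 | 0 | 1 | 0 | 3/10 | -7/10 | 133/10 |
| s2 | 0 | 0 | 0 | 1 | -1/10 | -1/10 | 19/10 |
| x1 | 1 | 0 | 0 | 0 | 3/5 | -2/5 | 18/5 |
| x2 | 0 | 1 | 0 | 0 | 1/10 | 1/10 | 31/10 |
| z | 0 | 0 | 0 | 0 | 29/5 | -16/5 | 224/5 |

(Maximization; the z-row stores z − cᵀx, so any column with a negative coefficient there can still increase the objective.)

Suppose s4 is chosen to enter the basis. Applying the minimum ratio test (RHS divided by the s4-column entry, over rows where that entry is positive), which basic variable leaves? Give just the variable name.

Ratios: row 1 (s1): entry -7/10 ≤ 0, skip; row 2 (s2): entry -1/10 ≤ 0, skip; row 3 (x1): entry -2/5 ≤ 0, skip; row 4 (x2): (31/10)/(1/10) = 31.
Minimum ratio 31 is in the x2 row, so x2 leaves.

x2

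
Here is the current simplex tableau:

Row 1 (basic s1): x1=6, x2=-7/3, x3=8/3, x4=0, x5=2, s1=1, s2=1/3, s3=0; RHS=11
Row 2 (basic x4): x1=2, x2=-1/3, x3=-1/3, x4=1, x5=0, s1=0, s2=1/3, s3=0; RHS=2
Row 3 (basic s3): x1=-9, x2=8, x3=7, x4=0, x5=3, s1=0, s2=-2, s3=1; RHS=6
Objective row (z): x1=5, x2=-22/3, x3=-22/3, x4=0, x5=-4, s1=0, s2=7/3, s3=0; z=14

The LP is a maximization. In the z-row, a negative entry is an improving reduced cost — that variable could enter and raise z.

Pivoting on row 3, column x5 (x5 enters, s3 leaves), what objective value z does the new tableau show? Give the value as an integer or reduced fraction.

Minimum ratio for x5: 6/3 = 2.
z changes by −(z-row coeff of x5)·ratio = −(-4)·2 = 8.
New z = 14 + 8 = 22.

22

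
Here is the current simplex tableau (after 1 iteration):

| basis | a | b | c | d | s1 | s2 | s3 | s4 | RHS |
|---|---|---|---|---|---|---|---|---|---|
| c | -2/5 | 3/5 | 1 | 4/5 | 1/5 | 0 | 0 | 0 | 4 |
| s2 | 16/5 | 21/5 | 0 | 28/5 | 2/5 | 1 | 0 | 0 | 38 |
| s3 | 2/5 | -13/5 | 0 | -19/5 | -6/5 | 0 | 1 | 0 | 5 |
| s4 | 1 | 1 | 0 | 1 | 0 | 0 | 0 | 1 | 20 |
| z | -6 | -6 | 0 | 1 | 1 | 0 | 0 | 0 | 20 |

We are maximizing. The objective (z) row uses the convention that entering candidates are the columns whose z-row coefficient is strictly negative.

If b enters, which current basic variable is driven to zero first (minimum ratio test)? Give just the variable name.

Ratios: row 1 (c): 4/(3/5) = 20/3; row 2 (s2): 38/(21/5) = 190/21; row 3 (s3): entry -13/5 ≤ 0, skip; row 4 (s4): 20/1 = 20.
Minimum ratio 20/3 is in the c row, so c leaves.

c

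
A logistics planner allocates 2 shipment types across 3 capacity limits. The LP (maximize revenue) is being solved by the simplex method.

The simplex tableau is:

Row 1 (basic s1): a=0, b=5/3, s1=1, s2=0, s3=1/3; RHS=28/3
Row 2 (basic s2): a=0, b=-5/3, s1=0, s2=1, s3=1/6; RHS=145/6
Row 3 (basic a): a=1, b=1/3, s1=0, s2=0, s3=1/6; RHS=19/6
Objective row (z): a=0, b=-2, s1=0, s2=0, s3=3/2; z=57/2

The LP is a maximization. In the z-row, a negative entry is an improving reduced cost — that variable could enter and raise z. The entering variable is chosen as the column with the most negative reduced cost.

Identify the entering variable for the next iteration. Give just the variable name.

Objective-row coefficients: a: 0, b: -2, s1: 0, s2: 0, s3: 3/2.
The most negative is -2 in column b, so b enters.

b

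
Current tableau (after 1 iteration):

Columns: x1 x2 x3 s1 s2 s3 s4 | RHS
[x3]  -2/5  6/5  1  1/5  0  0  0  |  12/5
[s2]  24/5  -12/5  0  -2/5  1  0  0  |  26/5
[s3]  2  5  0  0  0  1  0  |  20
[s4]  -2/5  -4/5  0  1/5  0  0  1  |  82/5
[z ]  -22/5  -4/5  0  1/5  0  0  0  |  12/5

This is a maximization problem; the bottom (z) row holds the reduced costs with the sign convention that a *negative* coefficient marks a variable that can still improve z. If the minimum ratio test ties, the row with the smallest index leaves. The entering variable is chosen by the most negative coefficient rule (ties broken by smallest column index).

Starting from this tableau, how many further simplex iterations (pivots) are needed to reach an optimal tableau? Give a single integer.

2

pivot: x1 in, s2 out → z = 43/6
pivot: x2 in, x3 out → z = 47/3
No improving column remains; optimal.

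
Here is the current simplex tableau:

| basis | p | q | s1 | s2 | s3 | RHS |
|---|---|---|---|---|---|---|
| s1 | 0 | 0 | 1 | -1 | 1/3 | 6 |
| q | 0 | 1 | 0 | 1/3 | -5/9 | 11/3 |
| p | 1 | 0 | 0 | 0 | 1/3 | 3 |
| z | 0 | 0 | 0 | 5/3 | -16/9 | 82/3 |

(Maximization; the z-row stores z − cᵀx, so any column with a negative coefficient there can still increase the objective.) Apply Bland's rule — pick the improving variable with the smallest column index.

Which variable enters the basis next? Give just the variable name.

s3

Objective-row coefficients: p: 0, q: 0, s1: 0, s2: 5/3, s3: -16/9.
Improving columns: s3. Bland's rule picks the smallest column index → s3.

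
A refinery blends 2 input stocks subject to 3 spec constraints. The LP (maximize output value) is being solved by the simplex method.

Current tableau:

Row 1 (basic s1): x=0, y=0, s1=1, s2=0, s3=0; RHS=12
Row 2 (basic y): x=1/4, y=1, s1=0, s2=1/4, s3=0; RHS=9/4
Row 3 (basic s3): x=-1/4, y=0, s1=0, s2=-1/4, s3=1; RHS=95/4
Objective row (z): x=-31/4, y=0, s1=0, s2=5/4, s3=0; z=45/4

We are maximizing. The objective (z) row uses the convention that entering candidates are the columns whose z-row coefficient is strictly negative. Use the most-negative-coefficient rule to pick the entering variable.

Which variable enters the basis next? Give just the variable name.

Objective-row coefficients: x: -31/4, y: 0, s1: 0, s2: 5/4, s3: 0.
The most negative is -31/4 in column x, so x enters.

x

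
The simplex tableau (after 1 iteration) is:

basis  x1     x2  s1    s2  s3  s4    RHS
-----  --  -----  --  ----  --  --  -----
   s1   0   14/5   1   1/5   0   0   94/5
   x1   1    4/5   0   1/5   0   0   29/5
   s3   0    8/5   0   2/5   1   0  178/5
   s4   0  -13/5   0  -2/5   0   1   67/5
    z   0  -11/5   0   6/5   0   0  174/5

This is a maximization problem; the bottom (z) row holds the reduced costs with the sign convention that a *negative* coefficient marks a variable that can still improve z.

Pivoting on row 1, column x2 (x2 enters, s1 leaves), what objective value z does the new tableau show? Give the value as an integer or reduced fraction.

Minimum ratio for x2: (94/5)/(14/5) = 47/7.
z changes by −(z-row coeff of x2)·ratio = −(-11/5)·(47/7) = 517/35.
New z = 174/5 + (517/35) = 347/7.

347/7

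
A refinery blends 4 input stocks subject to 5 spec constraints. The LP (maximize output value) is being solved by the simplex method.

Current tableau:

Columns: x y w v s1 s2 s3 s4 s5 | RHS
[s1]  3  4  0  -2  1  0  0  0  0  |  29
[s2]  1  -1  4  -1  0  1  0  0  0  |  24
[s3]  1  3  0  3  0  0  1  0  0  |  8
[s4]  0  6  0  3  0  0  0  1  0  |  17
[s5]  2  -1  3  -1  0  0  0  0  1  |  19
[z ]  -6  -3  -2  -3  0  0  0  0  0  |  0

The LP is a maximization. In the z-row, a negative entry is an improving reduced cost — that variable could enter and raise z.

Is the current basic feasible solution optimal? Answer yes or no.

Column x has objective-row coefficient -6, which is negative; an improving pivot exists, so not yet optimal.

no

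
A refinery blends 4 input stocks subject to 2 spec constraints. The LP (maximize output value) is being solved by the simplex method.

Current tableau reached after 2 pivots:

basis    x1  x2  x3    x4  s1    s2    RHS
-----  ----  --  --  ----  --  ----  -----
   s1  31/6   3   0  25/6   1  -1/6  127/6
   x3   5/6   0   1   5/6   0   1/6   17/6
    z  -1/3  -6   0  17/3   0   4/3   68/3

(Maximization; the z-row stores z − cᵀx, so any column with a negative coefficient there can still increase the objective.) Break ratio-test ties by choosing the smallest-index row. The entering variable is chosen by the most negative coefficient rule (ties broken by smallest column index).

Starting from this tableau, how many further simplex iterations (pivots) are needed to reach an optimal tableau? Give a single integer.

1

pivot: x2 in, s1 out → z = 65
No improving column remains; optimal.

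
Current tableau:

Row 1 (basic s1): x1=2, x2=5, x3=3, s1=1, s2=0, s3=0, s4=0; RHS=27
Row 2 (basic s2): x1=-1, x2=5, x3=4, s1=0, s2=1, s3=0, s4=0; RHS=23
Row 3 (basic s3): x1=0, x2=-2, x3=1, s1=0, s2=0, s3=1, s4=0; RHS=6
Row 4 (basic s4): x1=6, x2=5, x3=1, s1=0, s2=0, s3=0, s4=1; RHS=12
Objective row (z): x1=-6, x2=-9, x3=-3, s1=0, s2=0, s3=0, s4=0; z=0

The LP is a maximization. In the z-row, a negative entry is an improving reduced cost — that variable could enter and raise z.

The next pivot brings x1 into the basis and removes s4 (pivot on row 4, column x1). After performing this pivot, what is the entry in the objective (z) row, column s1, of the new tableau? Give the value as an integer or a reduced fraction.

0

Pivot element is row 4, column x1: 6.
Normalize row 4: new (row 4, s1) = 0/6 = 0.
z-row ← z-row − (-6)·(new row 4): 0 − (-6)·0 = 0.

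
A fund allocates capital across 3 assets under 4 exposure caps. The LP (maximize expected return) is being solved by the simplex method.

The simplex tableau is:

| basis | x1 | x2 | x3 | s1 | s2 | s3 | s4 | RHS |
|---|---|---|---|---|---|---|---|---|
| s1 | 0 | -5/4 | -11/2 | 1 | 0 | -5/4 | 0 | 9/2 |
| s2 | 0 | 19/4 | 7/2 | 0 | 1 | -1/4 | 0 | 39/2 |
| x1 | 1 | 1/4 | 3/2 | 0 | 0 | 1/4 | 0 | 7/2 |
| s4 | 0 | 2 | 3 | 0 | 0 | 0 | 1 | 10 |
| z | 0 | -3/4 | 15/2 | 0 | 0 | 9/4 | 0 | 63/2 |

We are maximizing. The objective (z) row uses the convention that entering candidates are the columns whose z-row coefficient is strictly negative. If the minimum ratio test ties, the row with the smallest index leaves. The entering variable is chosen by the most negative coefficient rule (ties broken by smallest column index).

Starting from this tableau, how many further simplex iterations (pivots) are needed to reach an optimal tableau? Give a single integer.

pivot: x2 in, s2 out → z = 657/19
No improving column remains; optimal.

1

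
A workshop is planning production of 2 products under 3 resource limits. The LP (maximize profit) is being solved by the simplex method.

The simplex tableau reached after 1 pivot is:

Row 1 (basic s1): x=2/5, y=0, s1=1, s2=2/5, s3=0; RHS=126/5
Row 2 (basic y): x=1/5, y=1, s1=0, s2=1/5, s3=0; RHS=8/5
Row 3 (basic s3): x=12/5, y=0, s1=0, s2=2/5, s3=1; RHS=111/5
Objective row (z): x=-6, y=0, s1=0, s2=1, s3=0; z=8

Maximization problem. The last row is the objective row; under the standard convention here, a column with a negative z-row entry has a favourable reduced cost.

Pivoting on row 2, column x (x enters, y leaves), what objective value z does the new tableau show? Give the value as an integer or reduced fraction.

Minimum ratio for x: (8/5)/(1/5) = 8.
z changes by −(z-row coeff of x)·ratio = −(-6)·8 = 48.
New z = 8 + 48 = 56.

56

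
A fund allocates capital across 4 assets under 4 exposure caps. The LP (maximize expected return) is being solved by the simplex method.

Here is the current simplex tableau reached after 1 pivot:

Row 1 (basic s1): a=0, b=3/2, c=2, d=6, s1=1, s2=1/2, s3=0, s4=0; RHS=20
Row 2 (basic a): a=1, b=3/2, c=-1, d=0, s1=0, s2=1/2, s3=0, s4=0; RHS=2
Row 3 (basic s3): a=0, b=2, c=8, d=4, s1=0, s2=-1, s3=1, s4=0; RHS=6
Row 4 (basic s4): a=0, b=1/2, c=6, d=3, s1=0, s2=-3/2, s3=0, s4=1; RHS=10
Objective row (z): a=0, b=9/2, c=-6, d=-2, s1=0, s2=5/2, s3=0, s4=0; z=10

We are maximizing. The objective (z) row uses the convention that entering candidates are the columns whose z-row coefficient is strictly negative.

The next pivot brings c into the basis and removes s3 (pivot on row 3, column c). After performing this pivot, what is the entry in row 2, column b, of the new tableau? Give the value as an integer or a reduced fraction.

Pivot element is row 3, column c: 8.
Normalize row 3: new (row 3, b) = 2/8 = 1/4.
row 2 ← row 2 − (-1)·(new row 3): 3/2 − (-1)·(1/4) = 7/4.

7/4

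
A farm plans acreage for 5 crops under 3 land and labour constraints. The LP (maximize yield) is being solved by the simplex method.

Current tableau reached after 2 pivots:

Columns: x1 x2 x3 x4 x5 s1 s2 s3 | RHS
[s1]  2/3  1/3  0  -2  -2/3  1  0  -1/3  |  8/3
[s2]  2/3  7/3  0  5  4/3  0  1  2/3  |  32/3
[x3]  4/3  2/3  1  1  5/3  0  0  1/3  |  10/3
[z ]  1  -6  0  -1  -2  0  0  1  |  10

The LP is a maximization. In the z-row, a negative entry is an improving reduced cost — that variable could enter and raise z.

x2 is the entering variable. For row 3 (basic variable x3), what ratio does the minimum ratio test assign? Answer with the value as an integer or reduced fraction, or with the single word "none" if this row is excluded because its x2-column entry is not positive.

5

Ratio = RHS / (x2 entry) = (10/3) / (2/3) = 5.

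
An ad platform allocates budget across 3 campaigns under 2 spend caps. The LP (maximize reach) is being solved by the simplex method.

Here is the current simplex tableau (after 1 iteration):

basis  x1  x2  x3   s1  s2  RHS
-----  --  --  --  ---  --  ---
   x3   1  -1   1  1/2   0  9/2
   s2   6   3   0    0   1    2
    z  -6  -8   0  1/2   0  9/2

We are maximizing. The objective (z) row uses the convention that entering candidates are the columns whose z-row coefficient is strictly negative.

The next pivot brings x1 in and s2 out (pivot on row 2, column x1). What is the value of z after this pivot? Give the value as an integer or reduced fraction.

Minimum ratio for x1: 2/6 = 1/3.
z changes by −(z-row coeff of x1)·ratio = −(-6)·(1/3) = 2.
New z = 9/2 + 2 = 13/2.

13/2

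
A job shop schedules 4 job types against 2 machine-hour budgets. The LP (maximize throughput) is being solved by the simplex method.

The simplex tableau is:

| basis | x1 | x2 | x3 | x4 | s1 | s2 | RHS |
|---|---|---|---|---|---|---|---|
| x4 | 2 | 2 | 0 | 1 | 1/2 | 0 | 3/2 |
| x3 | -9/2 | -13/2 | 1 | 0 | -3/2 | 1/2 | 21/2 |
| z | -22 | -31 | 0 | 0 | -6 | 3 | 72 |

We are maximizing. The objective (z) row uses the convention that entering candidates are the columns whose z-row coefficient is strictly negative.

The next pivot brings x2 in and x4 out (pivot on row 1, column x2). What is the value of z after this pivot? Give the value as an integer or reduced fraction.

Minimum ratio for x2: (3/2)/2 = 3/4.
z changes by −(z-row coeff of x2)·ratio = −(-31)·(3/4) = 93/4.
New z = 72 + (93/4) = 381/4.

381/4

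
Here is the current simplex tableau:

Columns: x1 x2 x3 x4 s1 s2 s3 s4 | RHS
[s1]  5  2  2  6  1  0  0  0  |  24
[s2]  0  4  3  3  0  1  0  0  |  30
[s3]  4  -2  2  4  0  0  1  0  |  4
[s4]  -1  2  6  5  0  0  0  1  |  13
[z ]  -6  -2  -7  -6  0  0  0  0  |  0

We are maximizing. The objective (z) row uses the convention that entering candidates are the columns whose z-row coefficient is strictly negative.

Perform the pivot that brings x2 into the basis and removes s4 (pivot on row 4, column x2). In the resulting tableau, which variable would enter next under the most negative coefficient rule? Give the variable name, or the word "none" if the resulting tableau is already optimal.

x1

Pivot element 2. New z-row = old z-row − (-2)·(row 4/2).
Updated z-row coefficients: x1: -7, x2: 0, x3: -1, x4: -1, s1: 0, s2: 0, s3: 0, s4: 1.
The most negative is -7 in column x1, so x1 would enter next.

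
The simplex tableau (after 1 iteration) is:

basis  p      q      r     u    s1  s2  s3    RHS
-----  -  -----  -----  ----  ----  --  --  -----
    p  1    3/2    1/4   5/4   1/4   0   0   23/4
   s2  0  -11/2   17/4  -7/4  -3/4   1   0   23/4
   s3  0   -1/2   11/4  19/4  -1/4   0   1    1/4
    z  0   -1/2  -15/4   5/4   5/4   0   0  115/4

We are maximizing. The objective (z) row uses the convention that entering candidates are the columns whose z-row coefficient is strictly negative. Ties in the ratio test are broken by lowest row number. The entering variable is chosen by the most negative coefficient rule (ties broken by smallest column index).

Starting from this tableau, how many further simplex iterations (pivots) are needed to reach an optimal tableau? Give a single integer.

pivot: r in, s3 out → z = 320/11
pivot: q in, p out → z = 569/17
No improving column remains; optimal.

2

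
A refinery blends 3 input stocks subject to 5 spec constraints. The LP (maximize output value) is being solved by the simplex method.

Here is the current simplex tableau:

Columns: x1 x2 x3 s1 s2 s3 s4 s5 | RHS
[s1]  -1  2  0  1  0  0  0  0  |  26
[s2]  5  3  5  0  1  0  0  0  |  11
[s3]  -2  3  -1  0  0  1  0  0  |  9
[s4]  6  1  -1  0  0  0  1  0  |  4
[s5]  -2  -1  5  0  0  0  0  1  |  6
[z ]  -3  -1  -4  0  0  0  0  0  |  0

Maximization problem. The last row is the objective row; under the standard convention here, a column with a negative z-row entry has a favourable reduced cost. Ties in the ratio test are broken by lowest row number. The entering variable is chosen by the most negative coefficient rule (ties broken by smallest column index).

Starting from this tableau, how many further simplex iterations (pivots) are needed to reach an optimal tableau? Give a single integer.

2

pivot: x3 in, s5 out → z = 24/5
pivot: x1 in, s2 out → z = 283/35
No improving column remains; optimal.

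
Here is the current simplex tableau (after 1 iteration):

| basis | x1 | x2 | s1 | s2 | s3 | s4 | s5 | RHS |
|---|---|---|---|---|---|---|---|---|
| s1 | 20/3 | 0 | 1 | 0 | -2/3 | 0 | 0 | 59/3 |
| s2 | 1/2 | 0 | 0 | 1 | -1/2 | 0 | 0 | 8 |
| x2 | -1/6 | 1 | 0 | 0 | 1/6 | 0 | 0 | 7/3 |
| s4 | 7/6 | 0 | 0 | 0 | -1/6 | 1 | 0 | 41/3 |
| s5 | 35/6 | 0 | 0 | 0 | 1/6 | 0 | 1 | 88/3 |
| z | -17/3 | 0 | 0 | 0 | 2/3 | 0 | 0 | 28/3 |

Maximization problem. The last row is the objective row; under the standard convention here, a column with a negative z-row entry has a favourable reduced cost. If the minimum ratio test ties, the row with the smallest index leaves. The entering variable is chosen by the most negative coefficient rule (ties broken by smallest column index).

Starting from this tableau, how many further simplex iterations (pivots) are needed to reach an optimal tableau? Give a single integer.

pivot: x1 in, s1 out → z = 521/20
No improving column remains; optimal.

1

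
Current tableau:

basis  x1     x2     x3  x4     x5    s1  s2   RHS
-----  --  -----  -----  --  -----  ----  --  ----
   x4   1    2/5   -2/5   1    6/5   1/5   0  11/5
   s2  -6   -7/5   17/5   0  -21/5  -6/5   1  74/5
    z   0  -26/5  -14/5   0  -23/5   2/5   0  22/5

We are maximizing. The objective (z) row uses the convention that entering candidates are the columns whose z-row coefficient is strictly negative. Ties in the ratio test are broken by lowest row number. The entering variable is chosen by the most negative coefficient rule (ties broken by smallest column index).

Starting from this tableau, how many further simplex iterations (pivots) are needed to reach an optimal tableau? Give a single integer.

pivot: x2 in, x4 out → z = 33
pivot: x3 in, s2 out → z = 123
No improving column remains; optimal.

2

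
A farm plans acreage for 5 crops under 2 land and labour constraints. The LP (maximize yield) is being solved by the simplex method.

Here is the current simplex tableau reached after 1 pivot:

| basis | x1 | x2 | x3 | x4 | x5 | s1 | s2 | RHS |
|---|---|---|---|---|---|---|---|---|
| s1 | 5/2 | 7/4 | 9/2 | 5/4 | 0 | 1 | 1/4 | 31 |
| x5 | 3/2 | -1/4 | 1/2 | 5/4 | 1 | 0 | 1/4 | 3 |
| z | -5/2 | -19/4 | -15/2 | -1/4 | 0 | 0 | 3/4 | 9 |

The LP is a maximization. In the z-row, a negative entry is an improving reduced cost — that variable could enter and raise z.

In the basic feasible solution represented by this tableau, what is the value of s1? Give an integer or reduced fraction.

31

s1 is basic (row 1); its value is the RHS of that row: 31.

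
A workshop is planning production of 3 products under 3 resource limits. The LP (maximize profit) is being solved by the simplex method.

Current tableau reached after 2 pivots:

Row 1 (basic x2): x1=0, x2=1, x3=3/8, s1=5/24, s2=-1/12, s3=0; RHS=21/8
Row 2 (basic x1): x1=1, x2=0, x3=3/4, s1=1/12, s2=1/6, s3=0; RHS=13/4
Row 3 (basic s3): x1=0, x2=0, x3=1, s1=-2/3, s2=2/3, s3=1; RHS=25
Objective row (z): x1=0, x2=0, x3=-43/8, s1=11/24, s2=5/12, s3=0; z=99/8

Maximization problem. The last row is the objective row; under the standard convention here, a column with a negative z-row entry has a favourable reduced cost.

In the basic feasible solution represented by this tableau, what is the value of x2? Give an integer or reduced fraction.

21/8

x2 is basic (row 1); its value is the RHS of that row: 21/8.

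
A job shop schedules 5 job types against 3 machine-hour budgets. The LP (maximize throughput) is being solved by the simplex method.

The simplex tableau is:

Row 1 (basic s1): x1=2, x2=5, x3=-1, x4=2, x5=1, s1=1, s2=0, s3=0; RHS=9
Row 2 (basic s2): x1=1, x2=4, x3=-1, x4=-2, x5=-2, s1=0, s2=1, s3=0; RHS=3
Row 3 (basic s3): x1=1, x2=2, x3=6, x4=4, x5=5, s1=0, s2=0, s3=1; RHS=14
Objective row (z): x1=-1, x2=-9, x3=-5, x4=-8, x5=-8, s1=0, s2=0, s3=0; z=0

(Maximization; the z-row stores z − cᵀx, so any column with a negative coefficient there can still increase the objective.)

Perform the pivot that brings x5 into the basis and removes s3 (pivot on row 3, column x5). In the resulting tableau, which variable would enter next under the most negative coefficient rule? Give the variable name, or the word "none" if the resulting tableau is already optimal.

Pivot element 5. New z-row = old z-row − (-8)·(row 3/5).
Updated z-row coefficients: x1: 3/5, x2: -29/5, x3: 23/5, x4: -8/5, x5: 0, s1: 0, s2: 0, s3: 8/5.
The most negative is -29/5 in column x2, so x2 would enter next.

x2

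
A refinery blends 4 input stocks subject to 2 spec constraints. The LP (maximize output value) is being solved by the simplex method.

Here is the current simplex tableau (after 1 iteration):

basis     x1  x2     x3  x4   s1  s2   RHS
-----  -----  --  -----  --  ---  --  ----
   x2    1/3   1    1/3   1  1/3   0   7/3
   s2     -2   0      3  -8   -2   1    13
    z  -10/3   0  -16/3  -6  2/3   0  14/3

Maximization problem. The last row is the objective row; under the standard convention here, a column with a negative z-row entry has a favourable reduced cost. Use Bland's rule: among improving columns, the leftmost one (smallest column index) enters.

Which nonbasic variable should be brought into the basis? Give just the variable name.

Objective-row coefficients: x1: -10/3, x2: 0, x3: -16/3, x4: -6, s1: 2/3, s2: 0.
Improving columns: x1, x3, x4. Bland's rule picks the smallest column index → x1.

x1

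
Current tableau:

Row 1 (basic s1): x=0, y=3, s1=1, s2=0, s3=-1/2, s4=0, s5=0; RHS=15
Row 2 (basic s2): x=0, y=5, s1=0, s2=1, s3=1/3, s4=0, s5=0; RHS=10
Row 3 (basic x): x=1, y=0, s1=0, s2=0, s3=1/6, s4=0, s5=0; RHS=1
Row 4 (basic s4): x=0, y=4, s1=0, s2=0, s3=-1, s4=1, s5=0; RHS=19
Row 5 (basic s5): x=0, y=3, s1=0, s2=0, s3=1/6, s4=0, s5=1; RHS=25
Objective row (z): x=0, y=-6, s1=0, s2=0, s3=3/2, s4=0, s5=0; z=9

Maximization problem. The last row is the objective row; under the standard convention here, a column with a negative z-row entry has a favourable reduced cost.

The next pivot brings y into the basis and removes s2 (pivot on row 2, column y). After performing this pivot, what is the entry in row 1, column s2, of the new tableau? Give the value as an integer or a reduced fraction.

-3/5

Pivot element is row 2, column y: 5.
Normalize row 2: new (row 2, s2) = 1/5 = 1/5.
row 1 ← row 1 − 3·(new row 2): 0 − 3·(1/5) = -3/5.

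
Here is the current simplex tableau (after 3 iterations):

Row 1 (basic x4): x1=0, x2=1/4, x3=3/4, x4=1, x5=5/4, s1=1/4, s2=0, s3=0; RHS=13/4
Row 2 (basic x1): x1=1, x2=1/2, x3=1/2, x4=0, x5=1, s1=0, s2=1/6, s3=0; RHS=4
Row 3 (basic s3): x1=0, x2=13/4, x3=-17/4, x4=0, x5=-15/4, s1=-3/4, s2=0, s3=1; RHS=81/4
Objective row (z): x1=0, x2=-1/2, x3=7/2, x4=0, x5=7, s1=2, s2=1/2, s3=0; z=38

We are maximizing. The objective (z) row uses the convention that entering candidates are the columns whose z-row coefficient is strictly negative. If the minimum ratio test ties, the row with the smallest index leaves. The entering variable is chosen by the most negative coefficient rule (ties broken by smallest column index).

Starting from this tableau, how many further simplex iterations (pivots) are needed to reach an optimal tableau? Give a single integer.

pivot: x2 in, s3 out → z = 1069/26
No improving column remains; optimal.

1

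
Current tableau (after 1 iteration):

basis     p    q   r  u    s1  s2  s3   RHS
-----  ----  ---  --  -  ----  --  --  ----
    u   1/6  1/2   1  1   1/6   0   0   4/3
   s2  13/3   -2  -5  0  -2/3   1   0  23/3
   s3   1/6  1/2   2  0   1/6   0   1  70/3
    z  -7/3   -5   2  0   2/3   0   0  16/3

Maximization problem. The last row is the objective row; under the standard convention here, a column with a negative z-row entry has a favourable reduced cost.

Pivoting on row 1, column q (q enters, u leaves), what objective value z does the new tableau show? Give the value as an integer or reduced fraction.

Minimum ratio for q: (4/3)/(1/2) = 8/3.
z changes by −(z-row coeff of q)·ratio = −(-5)·(8/3) = 40/3.
New z = 16/3 + (40/3) = 56/3.

56/3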